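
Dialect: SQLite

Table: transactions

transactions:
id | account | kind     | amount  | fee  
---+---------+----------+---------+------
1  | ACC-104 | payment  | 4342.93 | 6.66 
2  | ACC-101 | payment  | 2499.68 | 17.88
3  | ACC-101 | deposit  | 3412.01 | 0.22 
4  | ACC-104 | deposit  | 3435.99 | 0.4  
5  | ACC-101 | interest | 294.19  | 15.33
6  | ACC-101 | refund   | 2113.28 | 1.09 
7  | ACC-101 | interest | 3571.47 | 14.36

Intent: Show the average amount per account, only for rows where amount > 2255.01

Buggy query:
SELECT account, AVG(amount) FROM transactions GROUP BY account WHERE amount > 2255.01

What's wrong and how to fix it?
Bug: Row-level WHERE must come before GROUP BY in the clause order

Fix: Place WHERE between FROM and GROUP BY

Corrected query:
SELECT account, AVG(amount) FROM transactions WHERE amount > 2255.01 GROUP BY account

Result:
account | AVG(amount)
--------+------------
ACC-101 | 3161.053333
ACC-104 | 3889.46    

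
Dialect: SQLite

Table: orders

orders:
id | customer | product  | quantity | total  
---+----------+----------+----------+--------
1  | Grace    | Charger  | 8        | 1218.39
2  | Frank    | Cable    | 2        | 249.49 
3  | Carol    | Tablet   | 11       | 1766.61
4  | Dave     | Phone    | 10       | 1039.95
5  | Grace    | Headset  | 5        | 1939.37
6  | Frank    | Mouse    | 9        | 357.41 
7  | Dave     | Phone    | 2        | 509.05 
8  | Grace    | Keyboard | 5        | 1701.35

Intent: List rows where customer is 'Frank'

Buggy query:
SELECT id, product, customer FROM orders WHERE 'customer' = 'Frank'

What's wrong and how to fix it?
Bug: Single quotes denote string literals in SQL; the column name is being compared as a constant string

Fix: Remove the quotes around the column name (or use double quotes for an identifier)

Corrected query:
SELECT id, product, customer FROM orders WHERE customer = 'Frank'

Result:
id | product | customer
---+---------+---------
2  | Cable   | Frank   
6  | Mouse   | Frank   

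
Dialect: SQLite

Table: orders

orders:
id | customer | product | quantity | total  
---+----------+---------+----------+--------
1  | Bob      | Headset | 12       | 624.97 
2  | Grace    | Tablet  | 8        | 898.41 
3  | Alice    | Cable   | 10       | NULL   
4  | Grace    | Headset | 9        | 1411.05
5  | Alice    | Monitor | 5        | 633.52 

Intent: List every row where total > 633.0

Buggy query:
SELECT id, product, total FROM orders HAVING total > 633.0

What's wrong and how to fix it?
Bug: This is a non-aggregate query (no GROUP BY, no aggregates), so in SQLite the HAVING clause is invalid here; a row-level condition belongs in WHERE

Fix: Use WHERE for row-level filtering

Corrected query:
SELECT id, product, total FROM orders WHERE total > 633.0

Result:
id | product | total  
---+---------+--------
2  | Tablet  | 898.41 
4  | Headset | 1411.05
5  | Monitor | 633.52 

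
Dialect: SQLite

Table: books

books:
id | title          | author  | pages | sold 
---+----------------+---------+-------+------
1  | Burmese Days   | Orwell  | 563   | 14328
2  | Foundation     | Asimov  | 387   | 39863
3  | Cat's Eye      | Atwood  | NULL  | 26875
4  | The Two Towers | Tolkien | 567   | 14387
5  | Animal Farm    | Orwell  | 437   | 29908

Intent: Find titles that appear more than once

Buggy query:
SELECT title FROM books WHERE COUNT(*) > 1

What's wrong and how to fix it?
Bug: COUNT(*) is an aggregate and cannot be used in WHERE

Fix: GROUP BY title, then filter groups with HAVING COUNT(*) > 1

Corrected query:
SELECT title FROM books GROUP BY title HAVING COUNT(*) > 1

Result:
(no rows)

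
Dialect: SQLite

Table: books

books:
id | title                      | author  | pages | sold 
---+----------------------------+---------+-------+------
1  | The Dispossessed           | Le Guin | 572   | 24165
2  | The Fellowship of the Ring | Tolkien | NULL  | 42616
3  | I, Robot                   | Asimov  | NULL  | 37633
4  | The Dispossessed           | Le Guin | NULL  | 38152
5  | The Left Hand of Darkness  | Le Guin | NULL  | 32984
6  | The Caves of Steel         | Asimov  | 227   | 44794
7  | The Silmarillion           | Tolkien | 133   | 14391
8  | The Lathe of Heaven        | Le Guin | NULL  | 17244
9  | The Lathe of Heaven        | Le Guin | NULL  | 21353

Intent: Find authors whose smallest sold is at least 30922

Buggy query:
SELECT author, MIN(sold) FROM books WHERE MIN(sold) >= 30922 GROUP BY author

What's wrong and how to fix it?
Bug: Aggregates like MIN are computed per group after WHERE runs

Fix: Replace WHERE with HAVING after the GROUP BY

Corrected query:
SELECT author, MIN(sold) FROM books GROUP BY author HAVING MIN(sold) >= 30922

Result:
author | MIN(sold)
-------+----------
Asimov | 37633    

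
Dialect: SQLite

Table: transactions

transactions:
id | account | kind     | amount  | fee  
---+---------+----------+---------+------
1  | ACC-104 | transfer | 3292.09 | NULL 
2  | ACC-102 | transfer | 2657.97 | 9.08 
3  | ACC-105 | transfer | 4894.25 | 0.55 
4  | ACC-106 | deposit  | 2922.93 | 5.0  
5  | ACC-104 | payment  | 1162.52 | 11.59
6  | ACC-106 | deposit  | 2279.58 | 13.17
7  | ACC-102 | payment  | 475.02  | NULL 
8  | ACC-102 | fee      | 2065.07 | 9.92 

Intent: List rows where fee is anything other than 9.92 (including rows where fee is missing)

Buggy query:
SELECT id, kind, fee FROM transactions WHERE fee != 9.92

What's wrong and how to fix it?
Bug: 'fee != 9.92' is unknown when fee is NULL, so NULL rows are silently excluded

Fix: Handle NULL separately with IS NULL alongside the inequality

Corrected query:
SELECT id, kind, fee FROM transactions WHERE fee != 9.92 OR fee IS NULL

Result:
id | kind     | fee  
---+----------+------
1  | transfer | NULL 
2  | transfer | 9.08 
3  | transfer | 0.55 
4  | deposit  | 5    
5  | payment  | 11.59
6  | deposit  | 13.17
7  | payment  | NULL 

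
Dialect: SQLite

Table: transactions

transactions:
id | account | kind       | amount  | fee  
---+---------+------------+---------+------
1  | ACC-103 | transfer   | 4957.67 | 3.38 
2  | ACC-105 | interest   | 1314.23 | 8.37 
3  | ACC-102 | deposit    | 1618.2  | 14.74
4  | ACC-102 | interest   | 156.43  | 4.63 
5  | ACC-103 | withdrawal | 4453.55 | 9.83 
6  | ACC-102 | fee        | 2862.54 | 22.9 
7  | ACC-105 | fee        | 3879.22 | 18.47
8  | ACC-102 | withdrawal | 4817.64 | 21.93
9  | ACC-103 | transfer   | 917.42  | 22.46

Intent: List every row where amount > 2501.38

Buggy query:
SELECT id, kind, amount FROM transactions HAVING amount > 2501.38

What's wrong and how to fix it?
Bug: This is a non-aggregate query (no GROUP BY, no aggregates), so in SQLite the HAVING clause is invalid here; a row-level condition belongs in WHERE

Fix: Use WHERE for row-level filtering

Corrected query:
SELECT id, kind, amount FROM transactions WHERE amount > 2501.38

Result:
id | kind       | amount 
---+------------+--------
1  | transfer   | 4957.67
5  | withdrawal | 4453.55
6  | fee        | 2862.54
7  | fee        | 3879.22
8  | withdrawal | 4817.64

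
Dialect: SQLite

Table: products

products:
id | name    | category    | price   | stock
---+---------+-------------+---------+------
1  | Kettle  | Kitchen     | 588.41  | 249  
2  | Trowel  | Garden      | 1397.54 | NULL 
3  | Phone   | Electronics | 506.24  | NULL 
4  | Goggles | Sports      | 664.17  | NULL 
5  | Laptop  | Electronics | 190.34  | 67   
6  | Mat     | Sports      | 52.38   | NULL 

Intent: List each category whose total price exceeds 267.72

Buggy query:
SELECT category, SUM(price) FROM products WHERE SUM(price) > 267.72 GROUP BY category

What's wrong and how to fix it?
Bug: Aggregate functions cannot appear in a WHERE clause

Fix: Use HAVING (which filters groups after aggregation) instead of WHERE

Corrected query:
SELECT category, SUM(price) FROM products GROUP BY category HAVING SUM(price) > 267.72

Result:
category    | SUM(price)
------------+-----------
Electronics | 696.58    
Garden      | 1397.54   
Kitchen     | 588.41    
Sports      | 716.55    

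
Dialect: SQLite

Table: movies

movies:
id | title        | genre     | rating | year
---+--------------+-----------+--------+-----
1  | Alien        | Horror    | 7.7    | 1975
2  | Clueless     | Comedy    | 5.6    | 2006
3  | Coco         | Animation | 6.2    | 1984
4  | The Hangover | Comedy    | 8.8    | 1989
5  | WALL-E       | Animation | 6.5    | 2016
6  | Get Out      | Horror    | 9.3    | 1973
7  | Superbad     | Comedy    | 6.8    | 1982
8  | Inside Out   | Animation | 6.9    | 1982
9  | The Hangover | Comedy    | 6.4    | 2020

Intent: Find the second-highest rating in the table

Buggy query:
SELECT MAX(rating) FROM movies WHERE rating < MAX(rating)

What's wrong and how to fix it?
Bug: MAX(rating) on the right of the comparison is an aggregate-in-WHERE error

Fix: Put the inner MAX in a scalar subquery

Corrected query:
SELECT MAX(rating) FROM movies WHERE rating < (SELECT MAX(rating) FROM movies)

Result:
MAX(rating)
-----------
8.8        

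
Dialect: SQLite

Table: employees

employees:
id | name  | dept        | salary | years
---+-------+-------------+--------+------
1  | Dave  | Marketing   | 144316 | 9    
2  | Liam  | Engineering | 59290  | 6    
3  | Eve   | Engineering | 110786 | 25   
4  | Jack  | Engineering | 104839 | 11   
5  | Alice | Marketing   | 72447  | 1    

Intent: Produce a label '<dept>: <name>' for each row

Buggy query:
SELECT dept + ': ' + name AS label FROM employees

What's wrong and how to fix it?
Bug: '+' is numeric addition; on text columns SQLite converts them to 0 instead of concatenating

Fix: Replace + with || to concatenate text

Corrected query:
SELECT dept || ': ' || name AS label FROM employees

Result:
label            
-----------------
Marketing: Dave  
Engineering: Liam
Engineering: Eve 
Engineering: Jack
Marketing: Alice 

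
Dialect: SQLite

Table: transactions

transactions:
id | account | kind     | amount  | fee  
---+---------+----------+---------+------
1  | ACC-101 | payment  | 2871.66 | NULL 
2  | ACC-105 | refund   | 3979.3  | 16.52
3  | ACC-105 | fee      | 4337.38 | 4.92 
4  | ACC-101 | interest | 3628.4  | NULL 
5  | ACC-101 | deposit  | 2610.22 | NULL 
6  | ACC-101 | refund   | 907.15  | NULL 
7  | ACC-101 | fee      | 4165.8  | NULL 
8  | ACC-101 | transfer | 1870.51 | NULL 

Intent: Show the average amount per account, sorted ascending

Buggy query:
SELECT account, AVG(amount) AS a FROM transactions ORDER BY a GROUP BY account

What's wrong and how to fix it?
Bug: GROUP BY must precede ORDER BY

Fix: Move ORDER BY to the end, after GROUP BY

Corrected query:
SELECT account, AVG(amount) AS a FROM transactions GROUP BY account ORDER BY a

Result:
account | a          
--------+------------
ACC-101 | 2675.623333
ACC-105 | 4158.34    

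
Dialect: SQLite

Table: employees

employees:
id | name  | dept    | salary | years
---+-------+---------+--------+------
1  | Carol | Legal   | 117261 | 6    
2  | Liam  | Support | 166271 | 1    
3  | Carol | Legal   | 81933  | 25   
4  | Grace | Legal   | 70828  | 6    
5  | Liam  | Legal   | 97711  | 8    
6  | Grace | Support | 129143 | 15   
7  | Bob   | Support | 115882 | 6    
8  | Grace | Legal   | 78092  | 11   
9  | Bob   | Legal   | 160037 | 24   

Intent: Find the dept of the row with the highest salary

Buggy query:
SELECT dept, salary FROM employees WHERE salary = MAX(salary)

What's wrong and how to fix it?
Bug: MAX(salary) is an aggregate and cannot be used directly in WHERE

Fix: Use a subquery: WHERE salary = (SELECT MAX(salary) FROM employees)

Corrected query:
SELECT dept, salary FROM employees WHERE salary = (SELECT MAX(salary) FROM employees)

Result:
dept    | salary
--------+-------
Support | 166271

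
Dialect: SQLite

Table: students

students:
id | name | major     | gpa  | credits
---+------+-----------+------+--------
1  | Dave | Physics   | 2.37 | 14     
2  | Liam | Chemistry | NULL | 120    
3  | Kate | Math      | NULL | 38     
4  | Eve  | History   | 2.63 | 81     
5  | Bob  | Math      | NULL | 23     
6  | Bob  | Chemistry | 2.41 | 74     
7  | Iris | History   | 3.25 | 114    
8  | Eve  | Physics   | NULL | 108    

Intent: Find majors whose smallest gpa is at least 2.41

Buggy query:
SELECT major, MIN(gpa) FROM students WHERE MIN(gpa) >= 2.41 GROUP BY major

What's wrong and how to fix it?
Bug: MIN() in WHERE is a misuse of aggregate

Fix: Use HAVING for the per-group MIN condition

Corrected query:
SELECT major, MIN(gpa) FROM students GROUP BY major HAVING MIN(gpa) >= 2.41

Result:
major     | MIN(gpa)
----------+---------
Chemistry | 2.41    
History   | 2.63    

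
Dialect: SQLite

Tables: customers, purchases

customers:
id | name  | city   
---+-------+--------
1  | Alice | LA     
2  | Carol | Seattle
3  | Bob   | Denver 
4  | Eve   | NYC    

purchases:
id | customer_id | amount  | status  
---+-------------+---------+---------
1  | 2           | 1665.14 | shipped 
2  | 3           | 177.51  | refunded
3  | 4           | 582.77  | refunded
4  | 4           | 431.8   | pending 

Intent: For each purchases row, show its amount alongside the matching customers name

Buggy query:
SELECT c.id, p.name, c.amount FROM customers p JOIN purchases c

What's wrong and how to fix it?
Bug: JOIN with no ON clause produces a cartesian product; every purchases row pairs with every customers row

Fix: Specify the join condition linking the foreign key to the parent id

Corrected query:
SELECT c.id, p.name, c.amount FROM customers p JOIN purchases c ON c.customer_id = p.id

Result:
id | name  | amount 
---+-------+--------
1  | Carol | 1665.14
2  | Bob   | 177.51 
3  | Eve   | 582.77 
4  | Eve   | 431.8  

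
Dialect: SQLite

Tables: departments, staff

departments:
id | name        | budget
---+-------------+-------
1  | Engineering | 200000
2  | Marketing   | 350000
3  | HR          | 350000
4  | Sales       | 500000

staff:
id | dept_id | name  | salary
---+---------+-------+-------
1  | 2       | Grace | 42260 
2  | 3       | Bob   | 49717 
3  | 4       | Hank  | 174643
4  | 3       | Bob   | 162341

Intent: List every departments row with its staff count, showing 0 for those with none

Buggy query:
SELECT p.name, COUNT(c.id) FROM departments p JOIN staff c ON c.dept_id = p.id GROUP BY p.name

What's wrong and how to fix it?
Bug: An inner join excludes parents with zero children

Fix: Use LEFT JOIN so parents without children still appear (COUNT(c.id) gives 0)

Corrected query:
SELECT p.name, COUNT(c.id) FROM departments p LEFT JOIN staff c ON c.dept_id = p.id GROUP BY p.name

Result:
name        | COUNT(c.id)
------------+------------
Engineering | 0          
HR          | 2          
Marketing   | 1          
Sales       | 1          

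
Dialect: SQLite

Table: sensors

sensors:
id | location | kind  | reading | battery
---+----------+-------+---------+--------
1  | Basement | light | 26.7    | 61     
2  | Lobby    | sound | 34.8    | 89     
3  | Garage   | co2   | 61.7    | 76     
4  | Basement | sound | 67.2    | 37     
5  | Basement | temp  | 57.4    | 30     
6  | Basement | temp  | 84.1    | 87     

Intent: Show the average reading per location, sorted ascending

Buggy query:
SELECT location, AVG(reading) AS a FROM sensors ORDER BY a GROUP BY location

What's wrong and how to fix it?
Bug: GROUP BY must precede ORDER BY

Fix: Reorder: SELECT … FROM … GROUP BY … ORDER BY …

Corrected query:
SELECT location, AVG(reading) AS a FROM sensors GROUP BY location ORDER BY a

Result:
location | a    
---------+------
Lobby    | 34.8 
Basement | 58.85
Garage   | 61.7 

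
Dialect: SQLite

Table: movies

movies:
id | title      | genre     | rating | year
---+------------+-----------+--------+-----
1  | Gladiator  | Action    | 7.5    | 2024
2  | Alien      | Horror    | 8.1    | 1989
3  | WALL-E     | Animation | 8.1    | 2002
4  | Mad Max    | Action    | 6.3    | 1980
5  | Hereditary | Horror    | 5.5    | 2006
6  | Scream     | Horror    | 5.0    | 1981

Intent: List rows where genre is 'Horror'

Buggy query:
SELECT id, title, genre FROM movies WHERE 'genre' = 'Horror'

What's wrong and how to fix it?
Bug: 'genre' in single quotes is a string literal, not the column; the comparison is literal-vs-literal and never true

Fix: Reference the column as genre without single quotes

Corrected query:
SELECT id, title, genre FROM movies WHERE genre = 'Horror'

Result:
id | title      | genre 
---+------------+-------
2  | Alien      | Horror
5  | Hereditary | Horror
6  | Scream     | Horror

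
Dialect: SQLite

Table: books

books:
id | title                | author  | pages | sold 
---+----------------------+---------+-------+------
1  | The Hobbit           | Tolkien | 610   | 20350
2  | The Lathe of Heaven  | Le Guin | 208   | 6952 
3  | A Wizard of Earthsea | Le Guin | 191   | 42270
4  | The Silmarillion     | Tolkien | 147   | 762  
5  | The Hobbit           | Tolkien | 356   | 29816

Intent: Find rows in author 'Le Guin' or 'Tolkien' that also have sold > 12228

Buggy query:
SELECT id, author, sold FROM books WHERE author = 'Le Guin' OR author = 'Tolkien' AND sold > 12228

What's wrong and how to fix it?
Bug: AND binds tighter than OR, so this parses as author = 'Le Guin' OR (author = 'Tolkien' AND sold > 12228)

Fix: Group the OR with parentheses (or use IN), then AND the threshold

Corrected query:
SELECT id, author, sold FROM books WHERE (author = 'Le Guin' OR author = 'Tolkien') AND sold > 12228

Result:
id | author  | sold 
---+---------+------
1  | Tolkien | 20350
3  | Le Guin | 42270
5  | Tolkien | 29816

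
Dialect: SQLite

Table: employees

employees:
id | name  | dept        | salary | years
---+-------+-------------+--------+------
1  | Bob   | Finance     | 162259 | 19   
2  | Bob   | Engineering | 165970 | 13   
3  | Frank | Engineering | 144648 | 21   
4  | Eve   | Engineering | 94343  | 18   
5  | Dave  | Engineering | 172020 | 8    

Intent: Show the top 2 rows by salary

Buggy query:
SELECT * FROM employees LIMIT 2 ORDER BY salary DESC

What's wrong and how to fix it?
Bug: LIMIT must come after ORDER BY

Fix: Sort with ORDER BY, then apply LIMIT

Corrected query:
SELECT * FROM employees ORDER BY salary DESC LIMIT 2

Result:
id | name | dept        | salary | years
---+------+-------------+--------+------
5  | Dave | Engineering | 172020 | 8    
2  | Bob  | Engineering | 165970 | 13   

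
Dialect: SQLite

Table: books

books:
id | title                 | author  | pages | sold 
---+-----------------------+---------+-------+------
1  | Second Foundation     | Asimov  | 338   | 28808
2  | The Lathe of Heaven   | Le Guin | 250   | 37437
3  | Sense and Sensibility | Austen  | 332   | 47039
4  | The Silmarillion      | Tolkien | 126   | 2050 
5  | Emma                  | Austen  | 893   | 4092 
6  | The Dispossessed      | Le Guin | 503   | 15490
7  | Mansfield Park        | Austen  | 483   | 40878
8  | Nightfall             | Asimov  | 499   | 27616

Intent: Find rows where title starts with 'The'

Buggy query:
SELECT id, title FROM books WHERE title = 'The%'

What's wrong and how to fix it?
Bug: Wildcards only work with LIKE; '=' treats '%' as a literal character

Fix: Replace '=' with LIKE so 'The%' is treated as a pattern

Corrected query:
SELECT id, title FROM books WHERE title LIKE 'The%'

Result:
id | title              
---+--------------------
2  | The Lathe of Heaven
4  | The Silmarillion   
6  | The Dispossessed   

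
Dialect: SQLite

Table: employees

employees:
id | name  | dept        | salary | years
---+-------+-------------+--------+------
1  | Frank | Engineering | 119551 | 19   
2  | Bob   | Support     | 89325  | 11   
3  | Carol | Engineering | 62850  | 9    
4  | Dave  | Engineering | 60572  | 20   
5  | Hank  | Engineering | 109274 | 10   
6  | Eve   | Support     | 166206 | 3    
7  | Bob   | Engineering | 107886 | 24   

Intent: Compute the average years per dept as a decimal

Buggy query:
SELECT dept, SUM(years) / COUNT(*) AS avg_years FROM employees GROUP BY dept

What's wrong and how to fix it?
Bug: Both operands are integers, so '/' performs integer division and truncates

Fix: Multiply by 1.0 (or CAST to REAL) to force floating-point division

Corrected query:
SELECT dept, SUM(years) * 1.0 / COUNT(*) AS avg_years FROM employees GROUP BY dept

Result:
dept        | avg_years
------------+----------
Engineering | 16.4     
Support     | 7        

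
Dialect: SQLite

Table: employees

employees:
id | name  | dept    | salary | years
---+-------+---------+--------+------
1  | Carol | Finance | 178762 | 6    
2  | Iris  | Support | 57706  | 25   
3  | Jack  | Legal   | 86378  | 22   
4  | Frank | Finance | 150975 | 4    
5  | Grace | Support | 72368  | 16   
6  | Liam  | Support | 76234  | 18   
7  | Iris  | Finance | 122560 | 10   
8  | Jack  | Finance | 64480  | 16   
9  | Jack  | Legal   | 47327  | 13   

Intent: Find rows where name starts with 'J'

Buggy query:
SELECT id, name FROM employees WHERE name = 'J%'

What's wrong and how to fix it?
Bug: '=' compares the literal string including the % character; pattern matching needs LIKE

Fix: Use LIKE for wildcard pattern matching

Corrected query:
SELECT id, name FROM employees WHERE name LIKE 'J%'

Result:
id | name
---+-----
3  | Jack
8  | Jack
9  | Jack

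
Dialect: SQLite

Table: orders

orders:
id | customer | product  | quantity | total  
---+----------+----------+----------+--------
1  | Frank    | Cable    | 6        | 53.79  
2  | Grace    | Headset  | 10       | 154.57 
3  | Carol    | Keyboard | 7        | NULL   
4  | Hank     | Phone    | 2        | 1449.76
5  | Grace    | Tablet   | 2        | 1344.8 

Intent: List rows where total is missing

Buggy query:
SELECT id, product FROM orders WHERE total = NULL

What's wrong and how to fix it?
Bug: Comparing to NULL with '=' never matches; NULL = NULL is unknown, not true

Fix: Use IS NULL to test for NULL

Corrected query:
SELECT id, product FROM orders WHERE total IS NULL

Result:
id | product 
---+---------
3  | Keyboard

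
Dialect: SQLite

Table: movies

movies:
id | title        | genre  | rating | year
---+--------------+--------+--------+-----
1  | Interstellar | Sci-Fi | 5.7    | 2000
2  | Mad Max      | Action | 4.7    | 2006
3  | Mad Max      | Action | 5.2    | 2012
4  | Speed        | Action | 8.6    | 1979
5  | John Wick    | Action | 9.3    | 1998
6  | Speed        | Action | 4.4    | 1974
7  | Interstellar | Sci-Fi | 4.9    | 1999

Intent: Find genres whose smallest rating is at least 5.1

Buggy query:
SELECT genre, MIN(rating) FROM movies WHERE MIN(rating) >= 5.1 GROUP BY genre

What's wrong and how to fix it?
Bug: MIN() in WHERE is a misuse of aggregate

Fix: Use HAVING for the per-group MIN condition

Corrected query:
SELECT genre, MIN(rating) FROM movies GROUP BY genre HAVING MIN(rating) >= 5.1

Result:
(no rows)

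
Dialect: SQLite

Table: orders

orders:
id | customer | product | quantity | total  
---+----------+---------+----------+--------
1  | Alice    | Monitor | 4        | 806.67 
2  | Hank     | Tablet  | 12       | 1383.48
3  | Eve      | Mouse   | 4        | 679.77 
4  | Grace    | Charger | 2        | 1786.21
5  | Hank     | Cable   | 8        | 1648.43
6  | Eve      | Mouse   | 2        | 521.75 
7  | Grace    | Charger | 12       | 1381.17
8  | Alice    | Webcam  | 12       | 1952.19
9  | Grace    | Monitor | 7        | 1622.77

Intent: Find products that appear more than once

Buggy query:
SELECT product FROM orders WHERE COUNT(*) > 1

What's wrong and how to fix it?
Bug: COUNT(*) is an aggregate and cannot be used in WHERE

Fix: GROUP BY product, then filter groups with HAVING COUNT(*) > 1

Corrected query:
SELECT product FROM orders GROUP BY product HAVING COUNT(*) > 1

Result:
product
-------
Charger
Monitor
Mouse  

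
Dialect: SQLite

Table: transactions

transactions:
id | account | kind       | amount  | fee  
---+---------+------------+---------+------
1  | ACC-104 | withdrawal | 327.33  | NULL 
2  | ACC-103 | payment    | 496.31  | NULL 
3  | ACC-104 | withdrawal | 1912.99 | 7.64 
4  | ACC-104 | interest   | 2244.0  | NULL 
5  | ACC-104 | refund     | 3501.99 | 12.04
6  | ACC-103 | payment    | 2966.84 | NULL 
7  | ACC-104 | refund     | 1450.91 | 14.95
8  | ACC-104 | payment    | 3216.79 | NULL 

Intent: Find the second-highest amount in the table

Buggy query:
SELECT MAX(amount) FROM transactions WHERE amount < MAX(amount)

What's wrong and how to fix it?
Bug: MAX(amount) on the right of the comparison is an aggregate-in-WHERE error

Fix: Put the inner MAX in a scalar subquery

Corrected query:
SELECT MAX(amount) FROM transactions WHERE amount < (SELECT MAX(amount) FROM transactions)

Result:
MAX(amount)
-----------
3216.79    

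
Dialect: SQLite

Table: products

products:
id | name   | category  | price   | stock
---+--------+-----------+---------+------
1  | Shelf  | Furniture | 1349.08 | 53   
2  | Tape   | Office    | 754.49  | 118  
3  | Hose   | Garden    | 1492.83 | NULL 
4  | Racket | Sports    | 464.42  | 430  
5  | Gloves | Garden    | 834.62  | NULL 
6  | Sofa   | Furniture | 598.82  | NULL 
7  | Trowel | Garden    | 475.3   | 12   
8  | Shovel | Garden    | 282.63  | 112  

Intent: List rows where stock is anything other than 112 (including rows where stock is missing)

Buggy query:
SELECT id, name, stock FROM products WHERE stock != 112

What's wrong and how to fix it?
Bug: 'stock != 112' is unknown when stock is NULL, so NULL rows are silently excluded

Fix: Handle NULL separately with IS NULL alongside the inequality

Corrected query:
SELECT id, name, stock FROM products WHERE stock != 112 OR stock IS NULL

Result:
id | name   | stock
---+--------+------
1  | Shelf  | 53   
2  | Tape   | 118  
3  | Hose   | NULL 
4  | Racket | 430  
5  | Gloves | NULL 
6  | Sofa   | NULL 
7  | Trowel | 12   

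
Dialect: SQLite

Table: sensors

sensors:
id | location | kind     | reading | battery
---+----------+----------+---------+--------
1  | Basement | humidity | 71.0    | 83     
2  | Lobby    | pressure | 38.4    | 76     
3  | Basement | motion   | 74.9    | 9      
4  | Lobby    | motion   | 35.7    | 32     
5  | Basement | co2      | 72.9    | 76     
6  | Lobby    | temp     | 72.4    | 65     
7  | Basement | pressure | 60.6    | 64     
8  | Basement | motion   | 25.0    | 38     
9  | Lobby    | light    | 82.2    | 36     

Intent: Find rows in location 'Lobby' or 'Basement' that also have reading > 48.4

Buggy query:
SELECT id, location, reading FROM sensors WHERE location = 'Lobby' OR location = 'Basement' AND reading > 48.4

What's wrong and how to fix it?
Bug: AND binds tighter than OR, so this parses as location = 'Lobby' OR (location = 'Basement' AND reading > 48.4)

Fix: Add parentheses around the OR so the AND applies to both alternatives

Corrected query:
SELECT id, location, reading FROM sensors WHERE (location = 'Lobby' OR location = 'Basement') AND reading > 48.4

Result:
id | location | reading
---+----------+--------
1  | Basement | 71     
3  | Basement | 74.9   
5  | Basement | 72.9   
6  | Lobby    | 72.4   
7  | Basement | 60.6   
9  | Lobby    | 82.2   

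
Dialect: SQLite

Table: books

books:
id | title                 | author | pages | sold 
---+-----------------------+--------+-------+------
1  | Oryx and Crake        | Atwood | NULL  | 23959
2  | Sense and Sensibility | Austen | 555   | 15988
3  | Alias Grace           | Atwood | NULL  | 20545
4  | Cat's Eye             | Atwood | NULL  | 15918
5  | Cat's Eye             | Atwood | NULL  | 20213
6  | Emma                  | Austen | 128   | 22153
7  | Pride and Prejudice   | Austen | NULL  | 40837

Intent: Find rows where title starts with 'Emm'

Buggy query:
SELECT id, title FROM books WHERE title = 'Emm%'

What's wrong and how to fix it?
Bug: Wildcards only work with LIKE; '=' treats '%' as a literal character

Fix: Replace '=' with LIKE so 'Emm%' is treated as a pattern

Corrected query:
SELECT id, title FROM books WHERE title LIKE 'Emm%'

Result:
id | title
---+------
6  | Emma 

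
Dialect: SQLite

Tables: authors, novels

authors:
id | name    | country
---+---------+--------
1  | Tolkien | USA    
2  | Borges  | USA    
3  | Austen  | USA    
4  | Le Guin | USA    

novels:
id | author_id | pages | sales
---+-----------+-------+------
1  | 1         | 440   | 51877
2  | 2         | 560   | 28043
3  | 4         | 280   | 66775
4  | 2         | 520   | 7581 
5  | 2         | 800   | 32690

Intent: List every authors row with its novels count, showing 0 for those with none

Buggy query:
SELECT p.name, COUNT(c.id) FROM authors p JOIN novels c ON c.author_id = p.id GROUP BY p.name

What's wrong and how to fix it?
Bug: An inner join excludes parents with zero children

Fix: Switch to LEFT JOIN to retain unmatched parent rows

Corrected query:
SELECT p.name, COUNT(c.id) FROM authors p LEFT JOIN novels c ON c.author_id = p.id GROUP BY p.name

Result:
name    | COUNT(c.id)
--------+------------
Austen  | 0          
Borges  | 3          
Le Guin | 1          
Tolkien | 1          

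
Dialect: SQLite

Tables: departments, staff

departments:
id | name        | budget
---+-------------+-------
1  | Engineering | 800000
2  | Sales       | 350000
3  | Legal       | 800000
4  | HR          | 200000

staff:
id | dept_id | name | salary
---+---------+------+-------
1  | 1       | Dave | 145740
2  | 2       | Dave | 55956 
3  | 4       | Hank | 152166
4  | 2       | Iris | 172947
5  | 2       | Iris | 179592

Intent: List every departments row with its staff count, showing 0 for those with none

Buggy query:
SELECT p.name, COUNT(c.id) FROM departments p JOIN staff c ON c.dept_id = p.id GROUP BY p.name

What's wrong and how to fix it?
Bug: An inner join excludes parents with zero children

Fix: Use LEFT JOIN so parents without children still appear (COUNT(c.id) gives 0)

Corrected query:
SELECT p.name, COUNT(c.id) FROM departments p LEFT JOIN staff c ON c.dept_id = p.id GROUP BY p.name

Result:
name        | COUNT(c.id)
------------+------------
Engineering | 1          
HR          | 1          
Legal       | 0          
Sales       | 3          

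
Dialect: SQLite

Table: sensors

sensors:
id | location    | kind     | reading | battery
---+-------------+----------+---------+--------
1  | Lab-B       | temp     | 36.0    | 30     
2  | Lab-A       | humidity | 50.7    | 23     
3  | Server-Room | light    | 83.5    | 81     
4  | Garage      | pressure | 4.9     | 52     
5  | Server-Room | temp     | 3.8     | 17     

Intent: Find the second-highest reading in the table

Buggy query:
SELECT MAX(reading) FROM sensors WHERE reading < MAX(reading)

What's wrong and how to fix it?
Bug: MAX(reading) on the right of the comparison is an aggregate-in-WHERE error

Fix: Compute the overall MAX in a subquery, then take MAX of rows below it

Corrected query:
SELECT MAX(reading) FROM sensors WHERE reading < (SELECT MAX(reading) FROM sensors)

Result:
MAX(reading)
------------
50.7        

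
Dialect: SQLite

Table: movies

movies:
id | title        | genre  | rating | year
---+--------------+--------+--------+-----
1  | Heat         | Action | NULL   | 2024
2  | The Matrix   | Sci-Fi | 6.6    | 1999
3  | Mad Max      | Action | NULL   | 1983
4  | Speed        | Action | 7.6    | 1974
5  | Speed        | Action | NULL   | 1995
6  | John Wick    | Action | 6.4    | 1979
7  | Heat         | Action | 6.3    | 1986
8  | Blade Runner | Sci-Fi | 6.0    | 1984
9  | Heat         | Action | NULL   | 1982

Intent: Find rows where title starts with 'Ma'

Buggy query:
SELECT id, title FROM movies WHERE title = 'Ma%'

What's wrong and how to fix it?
Bug: Wildcards only work with LIKE; '=' treats '%' as a literal character

Fix: Replace '=' with LIKE so 'Ma%' is treated as a pattern

Corrected query:
SELECT id, title FROM movies WHERE title LIKE 'Ma%'

Result:
id | title  
---+--------
3  | Mad Max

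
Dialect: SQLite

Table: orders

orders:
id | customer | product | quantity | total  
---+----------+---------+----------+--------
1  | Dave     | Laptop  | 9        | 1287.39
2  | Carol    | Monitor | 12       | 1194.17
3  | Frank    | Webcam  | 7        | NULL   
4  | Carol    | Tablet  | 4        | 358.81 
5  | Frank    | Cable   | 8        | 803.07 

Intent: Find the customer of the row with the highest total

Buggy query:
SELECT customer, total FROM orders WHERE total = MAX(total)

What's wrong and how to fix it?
Bug: MAX(total) is an aggregate and cannot be used directly in WHERE

Fix: Wrap MAX in a scalar subquery so WHERE compares against a single value

Corrected query:
SELECT customer, total FROM orders WHERE total = (SELECT MAX(total) FROM orders)

Result:
customer | total  
---------+--------
Dave     | 1287.39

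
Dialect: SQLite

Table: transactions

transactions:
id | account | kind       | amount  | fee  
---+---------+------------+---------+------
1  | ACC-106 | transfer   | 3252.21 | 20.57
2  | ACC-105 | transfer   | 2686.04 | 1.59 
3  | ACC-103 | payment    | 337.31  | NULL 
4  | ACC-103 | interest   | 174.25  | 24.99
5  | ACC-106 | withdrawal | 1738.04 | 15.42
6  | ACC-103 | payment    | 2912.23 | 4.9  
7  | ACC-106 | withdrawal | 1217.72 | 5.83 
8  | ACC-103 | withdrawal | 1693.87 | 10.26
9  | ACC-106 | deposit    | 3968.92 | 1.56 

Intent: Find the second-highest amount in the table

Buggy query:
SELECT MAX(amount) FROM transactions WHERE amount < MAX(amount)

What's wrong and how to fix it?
Bug: MAX(amount) on the right of the comparison is an aggregate-in-WHERE error

Fix: Compute the overall MAX in a subquery, then take MAX of rows below it

Corrected query:
SELECT MAX(amount) FROM transactions WHERE amount < (SELECT MAX(amount) FROM transactions)

Result:
MAX(amount)
-----------
3252.21    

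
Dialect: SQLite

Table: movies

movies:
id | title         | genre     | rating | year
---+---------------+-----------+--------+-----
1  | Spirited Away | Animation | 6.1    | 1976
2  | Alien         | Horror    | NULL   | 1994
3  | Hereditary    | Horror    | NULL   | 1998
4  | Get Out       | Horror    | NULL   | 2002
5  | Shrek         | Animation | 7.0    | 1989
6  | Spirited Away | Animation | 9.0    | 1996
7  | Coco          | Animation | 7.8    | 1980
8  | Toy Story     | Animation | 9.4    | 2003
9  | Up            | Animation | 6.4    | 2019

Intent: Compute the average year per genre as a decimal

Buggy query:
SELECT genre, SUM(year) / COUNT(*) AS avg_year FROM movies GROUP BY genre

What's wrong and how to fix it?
Bug: SUM(year) and COUNT(*) are both integers; the division truncates the fractional part

Fix: Cast one side to REAL so the division keeps the fractional part

Corrected query:
SELECT genre, SUM(year) * 1.0 / COUNT(*) AS avg_year FROM movies GROUP BY genre

Result:
genre     | avg_year   
----------+------------
Animation | 1993.833333
Horror    | 1998       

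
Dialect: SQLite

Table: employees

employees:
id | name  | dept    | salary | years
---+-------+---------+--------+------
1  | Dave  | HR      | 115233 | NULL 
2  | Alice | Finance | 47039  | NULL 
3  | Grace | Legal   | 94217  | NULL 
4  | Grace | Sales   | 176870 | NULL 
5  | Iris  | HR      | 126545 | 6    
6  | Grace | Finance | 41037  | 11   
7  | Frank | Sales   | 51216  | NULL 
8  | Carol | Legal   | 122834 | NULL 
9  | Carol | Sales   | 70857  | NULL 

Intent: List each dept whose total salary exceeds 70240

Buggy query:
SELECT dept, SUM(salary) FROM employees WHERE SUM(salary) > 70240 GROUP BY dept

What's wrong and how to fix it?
Bug: SUM(salary) is an aggregate, but WHERE filters rows before aggregation

Fix: Use HAVING (which filters groups after aggregation) instead of WHERE

Corrected query:
SELECT dept, SUM(salary) FROM employees GROUP BY dept HAVING SUM(salary) > 70240

Result:
dept    | SUM(salary)
--------+------------
Finance | 88076      
HR      | 241778     
Legal   | 217051     
Sales   | 298943     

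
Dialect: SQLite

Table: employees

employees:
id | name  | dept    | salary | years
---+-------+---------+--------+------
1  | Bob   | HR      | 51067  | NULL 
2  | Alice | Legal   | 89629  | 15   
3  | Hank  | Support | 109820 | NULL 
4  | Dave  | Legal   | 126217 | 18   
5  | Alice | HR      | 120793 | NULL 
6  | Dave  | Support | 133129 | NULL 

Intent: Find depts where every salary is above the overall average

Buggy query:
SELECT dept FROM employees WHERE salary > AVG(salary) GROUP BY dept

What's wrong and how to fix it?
Bug: WHERE evaluates per row before aggregation, so AVG() is unavailable

Fix: Compute the overall average in a scalar subquery and compare each group's MIN against it in HAVING

Corrected query:
SELECT dept FROM employees GROUP BY dept HAVING MIN(salary) > (SELECT AVG(salary) FROM employees)

Result:
dept   
-------
Support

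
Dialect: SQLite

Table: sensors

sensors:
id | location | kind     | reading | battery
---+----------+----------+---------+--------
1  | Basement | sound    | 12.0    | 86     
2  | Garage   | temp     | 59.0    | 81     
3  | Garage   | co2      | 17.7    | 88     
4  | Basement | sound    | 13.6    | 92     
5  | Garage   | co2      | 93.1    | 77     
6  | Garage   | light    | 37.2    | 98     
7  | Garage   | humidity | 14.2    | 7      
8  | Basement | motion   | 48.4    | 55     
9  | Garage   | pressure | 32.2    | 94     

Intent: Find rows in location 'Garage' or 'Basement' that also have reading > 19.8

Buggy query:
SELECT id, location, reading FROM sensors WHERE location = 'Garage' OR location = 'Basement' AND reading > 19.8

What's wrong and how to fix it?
Bug: Without parentheses, AND is evaluated before OR, so the reading filter only applies to the 'Basement' branch

Fix: Group the OR with parentheses (or use IN), then AND the threshold

Corrected query:
SELECT id, location, reading FROM sensors WHERE (location = 'Garage' OR location = 'Basement') AND reading > 19.8

Result:
id | location | reading
---+----------+--------
2  | Garage   | 59     
5  | Garage   | 93.1   
6  | Garage   | 37.2   
8  | Basement | 48.4   
9  | Garage   | 32.2   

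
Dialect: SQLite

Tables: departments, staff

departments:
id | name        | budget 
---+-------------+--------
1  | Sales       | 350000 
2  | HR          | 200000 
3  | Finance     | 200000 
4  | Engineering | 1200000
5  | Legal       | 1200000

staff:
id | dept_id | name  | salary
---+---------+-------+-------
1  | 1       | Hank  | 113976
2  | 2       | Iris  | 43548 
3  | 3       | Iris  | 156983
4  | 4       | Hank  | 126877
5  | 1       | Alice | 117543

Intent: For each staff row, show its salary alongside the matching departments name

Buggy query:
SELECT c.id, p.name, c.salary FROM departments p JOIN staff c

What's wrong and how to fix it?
Bug: JOIN with no ON clause produces a cartesian product; every staff row pairs with every departments row

Fix: Add ON c.dept_id = p.id to the JOIN

Corrected query:
SELECT c.id, p.name, c.salary FROM departments p JOIN staff c ON c.dept_id = p.id

Result:
id | name        | salary
---+-------------+-------
1  | Sales       | 113976
2  | HR          | 43548 
3  | Finance     | 156983
4  | Engineering | 126877
5  | Sales       | 117543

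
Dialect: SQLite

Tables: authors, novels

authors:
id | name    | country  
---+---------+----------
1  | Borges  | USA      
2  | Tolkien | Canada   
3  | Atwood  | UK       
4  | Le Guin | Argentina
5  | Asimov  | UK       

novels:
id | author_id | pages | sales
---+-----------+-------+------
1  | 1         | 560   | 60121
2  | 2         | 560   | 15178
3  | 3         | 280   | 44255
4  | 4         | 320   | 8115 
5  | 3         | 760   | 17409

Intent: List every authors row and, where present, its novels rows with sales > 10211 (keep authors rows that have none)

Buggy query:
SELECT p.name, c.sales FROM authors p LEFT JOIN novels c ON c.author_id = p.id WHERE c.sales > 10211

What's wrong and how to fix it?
Bug: Filtering c.sales in WHERE discards the NULL rows produced by LEFT JOIN, turning it into an inner join

Fix: Move the right-table condition into the ON clause so unmatched parents are kept

Corrected query:
SELECT p.name, c.sales FROM authors p LEFT JOIN novels c ON c.author_id = p.id AND c.sales > 10211

Result:
name    | sales
--------+------
Borges  | 60121
Tolkien | 15178
Atwood  | 17409
Atwood  | 44255
Le Guin | NULL 
Asimov  | NULL 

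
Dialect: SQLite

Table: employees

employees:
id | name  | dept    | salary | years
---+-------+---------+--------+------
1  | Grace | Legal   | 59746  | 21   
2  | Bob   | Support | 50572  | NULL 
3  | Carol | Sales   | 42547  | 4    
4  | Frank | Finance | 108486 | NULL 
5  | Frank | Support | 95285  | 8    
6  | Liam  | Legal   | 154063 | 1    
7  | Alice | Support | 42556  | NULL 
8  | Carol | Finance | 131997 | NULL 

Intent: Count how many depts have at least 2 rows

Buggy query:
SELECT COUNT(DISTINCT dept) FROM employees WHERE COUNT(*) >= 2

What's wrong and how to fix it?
Bug: WHERE filters individual rows, not groups, so a group-level COUNT is invalid there

Fix: Use a subquery that GROUPs and filters with HAVING, then count its rows

Corrected query:
SELECT COUNT(*) FROM (SELECT dept FROM employees GROUP BY dept HAVING COUNT(*) >= 2)

Result:
COUNT(*)
--------
3       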